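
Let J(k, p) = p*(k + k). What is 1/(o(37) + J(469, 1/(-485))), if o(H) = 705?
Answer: 485/340987 ≈ 0.0014223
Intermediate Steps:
J(k, p) = 2*k*p (J(k, p) = p*(2*k) = 2*k*p)
1/(o(37) + J(469, 1/(-485))) = 1/(705 + 2*469/(-485)) = 1/(705 + 2*469*(-1/485)) = 1/(705 - 938/485) = 1/(340987/485) = 485/340987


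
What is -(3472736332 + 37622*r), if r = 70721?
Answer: -6133401794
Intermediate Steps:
-(3472736332 + 37622*r) = -37622/(1/(92306 + 70721)) = -37622/(1/163027) = -37622/1/163027 = -37622*163027 = -6133401794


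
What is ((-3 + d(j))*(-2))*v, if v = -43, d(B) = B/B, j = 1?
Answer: -172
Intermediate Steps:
d(B) = 1
((-3 + d(j))*(-2))*v = ((-3 + 1)*(-2))*(-43) = -2*(-2)*(-43) = 4*(-43) = -172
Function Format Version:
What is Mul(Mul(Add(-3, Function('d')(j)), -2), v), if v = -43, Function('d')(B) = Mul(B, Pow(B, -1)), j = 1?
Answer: -172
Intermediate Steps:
Function('d')(B) = 1
Mul(Mul(Add(-3, Function('d')(j)), -2), v) = Mul(Mul(Add(-3, 1), -2), -43) = Mul(Mul(-2, -2), -43) = Mul(4, -43) = -172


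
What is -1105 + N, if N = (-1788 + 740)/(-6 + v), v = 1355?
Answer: -1491693/1349 ≈ -1105.8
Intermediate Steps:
N = -1048/1349 (N = (-1788 + 740)/(-6 + 1355) = -1048/1349 ≈ -0.77687)
-1105 + N = -1105 - 1048/1349 = -1491693/1349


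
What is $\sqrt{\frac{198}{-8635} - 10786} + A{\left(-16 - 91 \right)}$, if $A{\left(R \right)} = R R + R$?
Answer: $11342 + \frac{2 i \sqrt{1661654245}}{785} \approx 11342.0 + 103.86 i$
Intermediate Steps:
$A{\left(R \right)} = R + R^{2}$ ($A{\left(R \right)} = R^{2} + R = R + R^{2}$)
$\sqrt{\frac{198}{-8635} - 10786} + A{\left(-16 - 91 \right)} = \sqrt{\frac{198}{-8635} - 10786} + \left(-16 - 91\right) \left(1 - 107\right) = \sqrt{198 \left(- \frac{1}{8635}\right) - 10786} - 107 \left(1 - 107\right) = \sqrt{- \frac{18}{785} - 10786} - -11342 = \sqrt{- \frac{8467028}{785}} + 11342 = \frac{2 i \sqrt{1661654245}}{785} + 11342 = 11342 + \frac{2 i \sqrt{1661654245}}{785}$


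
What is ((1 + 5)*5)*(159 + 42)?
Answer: 6030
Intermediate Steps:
((1 + 5)*5)*(159 + 42) = (6*5)*201 = 30*201 = 6030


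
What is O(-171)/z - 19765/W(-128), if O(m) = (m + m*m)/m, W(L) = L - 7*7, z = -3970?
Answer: 133046/1191 ≈ 111.71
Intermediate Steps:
W(L) = -49 + L (W(L) = L - 49 = -49 + L)
O(m) = (m + m**2)/m
O(-171)/z - 19765/W(-128) = (1 - 171)/(-3970) - 19765/(-49 - 128) = -170*(-1/3970) - 19765/(-177) = 17/397 - 19765*(-1/177) = 17/397 + 335/3 = 133046/1191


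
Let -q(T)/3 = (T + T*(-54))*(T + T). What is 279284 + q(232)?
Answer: 17395316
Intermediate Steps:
q(T) = 318*T**2 (q(T) = -3*(T + T*(-54))*(T + T) = -3*(T - 54*T)*2*T = -3*(-53*T)*2*T = -(-318)*T**2 = 318*T**2)
279284 + q(232) = 279284 + 318*232**2 = 279284 + 318*53824 = 279284 + 17116032 = 17395316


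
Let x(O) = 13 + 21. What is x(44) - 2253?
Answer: -2219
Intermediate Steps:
x(O) = 34
x(44) - 2253 = 34 - 2253 = -2219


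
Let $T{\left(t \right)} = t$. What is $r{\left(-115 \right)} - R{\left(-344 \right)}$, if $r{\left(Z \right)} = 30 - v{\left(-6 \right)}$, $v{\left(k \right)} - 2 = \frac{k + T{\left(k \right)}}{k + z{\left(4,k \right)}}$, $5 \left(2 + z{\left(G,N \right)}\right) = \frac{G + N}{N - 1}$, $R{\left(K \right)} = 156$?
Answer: $- \frac{18002}{139} \approx -129.51$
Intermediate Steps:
$z{\left(G,N \right)} = -2 + \frac{G + N}{5 \left(-1 + N\right)}$ ($z{\left(G,N \right)} = -2 + \frac{\left(G + N\right) \frac{1}{N - 1}}{5} = -2 + \frac{\left(G + N\right) \frac{1}{-1 + N}}{5} = -2 + \frac{\frac{1}{-1 + N} \left(G + N\right)}{5} = -2 + \frac{G + N}{5 \left(-1 + N\right)}$)
$v{\left(k \right)} = 2 + \frac{2 k}{k + \frac{14 - 9 k}{5 \left(-1 + k\right)}}$ ($v{\left(k \right)} = 2 + \frac{k + k}{k + \frac{10 + 4 - 9 k}{5 \left(-1 + k\right)}} = 2 + \frac{2 k}{k + \frac{14 - 9 k}{5 \left(-1 + k\right)}}$)
$r{\left(Z \right)} = \frac{3682}{139}$ ($r{\left(Z \right)} = 30 - \frac{2 \left(14 - -114 + 10 \left(-6\right)^{2}\right)}{14 - -84 + 5 \left(-6\right)^{2}} = 30 - \frac{2 \left(14 + 114 + 10 \cdot 36\right)}{14 + 84 + 5 \cdot 36} = 30 - \frac{2 \left(14 + 114 + 360\right)}{14 + 84 + 180} = 30 - 2 \cdot \frac{1}{278} \cdot 488 = 30 - \frac{488}{139} = \frac{3682}{139}$)
$r{\left(-115 \right)} - R{\left(-344 \right)} = \frac{3682}{139} - 156 = - \frac{18002}{139}$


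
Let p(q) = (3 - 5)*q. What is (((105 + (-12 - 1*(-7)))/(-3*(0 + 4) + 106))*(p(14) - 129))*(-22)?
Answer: 172700/47 ≈ 3674.5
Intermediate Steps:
p(q) = -2*q
(((105 + (-12 - 1*(-7)))/(-3*(0 + 4) + 106))*(p(14) - 129))*(-22) = (((105 + (-12 - 1*(-7)))/(-3*(0 + 4) + 106))*(-2*14 - 129))*(-22) = (((105 + (-12 + 7))/(-3*4 + 106))*(-28 - 129))*(-22) = (((105 - 5)/(-12 + 106))*(-157))*(-22) = ((100/94)*(-157))*(-22) = ((100*(1/94))*(-157))*(-22) = ((50/47)*(-157))*(-22) = -7850/47*(-22) = 172700/47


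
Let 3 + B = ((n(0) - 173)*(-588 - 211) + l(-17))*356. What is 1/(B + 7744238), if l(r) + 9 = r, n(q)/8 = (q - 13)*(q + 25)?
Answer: 1/796498191 ≈ 1.2555e-9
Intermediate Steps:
n(q) = 8*(-13 + q)*(25 + q) (n(q) = 8*((q - 13)*(q + 25)) = 8*((-13 + q)*(25 + q)) = 8*(-13 + q)*(25 + q))
l(r) = -9 + r
B = 788753953 (B = -3 + (((-2600 + 8*0**2 + 96*0) - 173)*(-588 - 211) + (-9 - 17))*356 = -3 + (((-2600 + 8*0 + 0) - 173)*(-799) - 26)*356 = -3 + (((-2600 + 0 + 0) - 173)*(-799) - 26)*356 = -3 + ((-2600 - 173)*(-799) - 26)*356 = -3 + (-2773*(-799) - 26)*356 = -3 + (2215627 - 26)*356 = -3 + 2215601*356 = -3 + 788753956 = 788753953)
1/(B + 7744238) = 1/(788753953 + 7744238) = 1/796498191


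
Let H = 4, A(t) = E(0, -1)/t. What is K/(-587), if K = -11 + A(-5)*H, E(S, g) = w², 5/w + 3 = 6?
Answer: 119/5283 ≈ 0.022525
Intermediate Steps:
w = 5/3 (w = 5/(-3 + 6) = 5/3 ≈ 1.6667)
E(S, g) = 25/9 (E(S, g) = (5/3)² = 25/9)
A(t) = 25/(9*t)
K = -119/9 (K = -11 + ((25/9)/(-5))*4 = -11 + ((25/9)*(-⅕))*4 = -11 - 5/9*4 = -11 - 20/9 = -119/9 ≈ -13.222)
K/(-587) = -119/9/(-587) = -119/9*(-1/587) = 119/5283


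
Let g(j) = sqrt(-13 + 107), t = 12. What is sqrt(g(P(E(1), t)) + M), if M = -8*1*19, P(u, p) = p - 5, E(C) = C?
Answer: sqrt(-152 + sqrt(94)) ≈ 11.929*I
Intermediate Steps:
P(u, p) = -5 + p
M = -152 (M = -8*19 = -152)
g(j) = sqrt(94)
sqrt(g(P(E(1), t)) + M) = sqrt(sqrt(94) - 152) = sqrt(-152 + sqrt(94))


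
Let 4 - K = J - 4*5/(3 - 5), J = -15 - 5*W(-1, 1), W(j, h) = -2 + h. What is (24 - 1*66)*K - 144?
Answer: -312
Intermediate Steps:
J = -10 (J = -15 - 5*(-2 + 1) = -15 - 5*(-1) = -15 + 5 = -10)
K = 4 (K = 4 - (-10 - 4*5/(3 - 5)) = 4 - (-10 - 20/(-2)) = 4 - (-10 - 20*(-1)/2) = 4 - (-10 - 1*(-10)) = 4 - (-10 + 10) = 4 - 1*0 = 4 + 0 = 4)
(24 - 1*66)*K - 144 = (24 - 1*66)*4 - 144 = (24 - 66)*4 - 144 = -42*4 - 144 = -168 - 144 = -312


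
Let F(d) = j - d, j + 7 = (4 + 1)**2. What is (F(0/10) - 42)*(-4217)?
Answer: 101208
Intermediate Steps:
j = 18 (j = -7 + (4 + 1)**2 = -7 + 5**2 = -7 + 25 = 18)
F(d) = 18 - d
(F(0/10) - 42)*(-4217) = ((18 - 0/10) - 42)*(-4217) = ((18 - 1*0) - 42)*(-4217) = ((18 + 0) - 42)*(-4217) = (18 - 42)*(-4217) = -24*(-4217) = 101208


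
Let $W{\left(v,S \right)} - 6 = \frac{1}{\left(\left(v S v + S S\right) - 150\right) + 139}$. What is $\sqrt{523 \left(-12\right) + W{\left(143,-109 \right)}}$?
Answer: $\frac{i \sqrt{30819581947604141}}{2217071} \approx 79.183 i$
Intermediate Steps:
$W{\left(v,S \right)} = 6 + \frac{1}{-11 + S^{2} + S v^{2}}$ ($W{\left(v,S \right)} = 6 + \frac{1}{\left(\left(v S v + S S\right) - 150\right) + 139} = 6 + \frac{1}{\left(\left(S v v + S^{2}\right) - 150\right) + 139} = 6 + \frac{1}{\left(\left(S v^{2} + S^{2}\right) - 150\right) + 139} = 6 + \frac{1}{\left(\left(S^{2} + S v^{2}\right) - 150\right) + 139} = 6 + \frac{1}{\left(-150 + S^{2} + S v^{2}\right) + 139} = 6 + \frac{1}{-11 + S^{2} + S v^{2}}$)
$\sqrt{523 \left(-12\right) + W{\left(143,-109 \right)}} = \sqrt{523 \left(-12\right) + \frac{-65 + 6 \left(-109\right)^{2} + 6 \left(-109\right) 143^{2}}{-11 + \left(-109\right)^{2} - 109 \cdot 143^{2}}} = \sqrt{-6276 + \frac{-65 + 6 \cdot 11881 + 6 \left(-109\right) 20449}{-11 + 11881 - 2228941}} = \sqrt{-6276 + \frac{-65 + 71286 - 13373646}{-11 + 11881 - 2228941}} = \sqrt{-6276 + \frac{1}{-2217071} \left(-13302425\right)} = \sqrt{-6276 - - \frac{13302425}{2217071}} = \sqrt{-6276 + \frac{13302425}{2217071}} = \sqrt{- \frac{13901035171}{2217071}} = \frac{i \sqrt{30819581947604141}}{2217071}$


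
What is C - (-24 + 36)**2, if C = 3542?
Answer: 3398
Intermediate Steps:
C - (-24 + 36)**2 = 3542 - (-24 + 36)**2 = 3542 - 1*12**2 = 3542 - 1*144 = 3542 - 144 = 3398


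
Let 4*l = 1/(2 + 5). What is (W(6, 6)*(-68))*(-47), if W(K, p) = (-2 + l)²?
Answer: 2416975/196 ≈ 12332.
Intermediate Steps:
l = 1/28 (l = 1/(4*(2 + 5)) = (¼)/7 = (¼)*(⅐) = 1/28 ≈ 0.035714)
W(K, p) = 3025/784 (W(K, p) = (-2 + 1/28)² = (-55/28)² = 3025/784)
(W(6, 6)*(-68))*(-47) = ((3025/784)*(-68))*(-47) = -51425/196*(-47) = 2416975/196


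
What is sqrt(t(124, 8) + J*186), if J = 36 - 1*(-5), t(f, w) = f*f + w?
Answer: sqrt(23010) ≈ 151.69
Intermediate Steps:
t(f, w) = w + f**2 (t(f, w) = f**2 + w = w + f**2)
J = 41 (J = 36 + 5 = 41)
sqrt(t(124, 8) + J*186) = sqrt((8 + 124**2) + 41*186) = sqrt((8 + 15376) + 7626) = sqrt(15384 + 7626) = sqrt(23010)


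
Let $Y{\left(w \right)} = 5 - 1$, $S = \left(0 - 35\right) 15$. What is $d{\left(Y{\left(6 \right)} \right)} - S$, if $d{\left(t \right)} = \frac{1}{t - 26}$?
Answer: $\frac{11549}{22} \approx 524.95$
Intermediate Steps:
$S = -525$ ($S = \left(-35\right) 15 = -525$)
$Y{\left(w \right)} = 4$
$d{\left(t \right)} = \frac{1}{-26 + t}$
$d{\left(Y{\left(6 \right)} \right)} - S = \frac{1}{-26 + 4} - -525 = \frac{1}{-22} + 525 = - \frac{1}{22} + 525 = \frac{11549}{22}$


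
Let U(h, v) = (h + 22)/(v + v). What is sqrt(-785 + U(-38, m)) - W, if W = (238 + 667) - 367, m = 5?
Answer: -538 + 3*I*sqrt(2185)/5 ≈ -538.0 + 28.046*I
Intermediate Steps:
U(h, v) = (22 + h)/(2*v) (U(h, v) = (22 + h)/((2*v)) = (22 + h)*(1/(2*v)) = (22 + h)/(2*v))
W = 538 (W = 905 - 367 = 538)
sqrt(-785 + U(-38, m)) - W = sqrt(-785 + (1/2)*(22 - 38)/5) - 1*538 = sqrt(-785 + (1/2)*(1/5)*(-16)) - 538 = sqrt(-785 - 8/5) - 538 = sqrt(-3933/5) - 538 = 3*I*sqrt(2185)/5 - 538 = -538 + 3*I*sqrt(2185)/5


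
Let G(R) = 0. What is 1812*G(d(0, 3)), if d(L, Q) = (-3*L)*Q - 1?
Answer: 0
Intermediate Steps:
d(L, Q) = -1 - 3*L*Q (d(L, Q) = -3*L*Q - 1 = -1 - 3*L*Q)
1812*G(d(0, 3)) = 1812*0 = 0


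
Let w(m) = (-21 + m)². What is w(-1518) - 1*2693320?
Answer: -324799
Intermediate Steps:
w(-1518) - 1*2693320 = (-21 - 1518)² - 1*2693320 = (-1539)² - 2693320 = 2368521 - 2693320 = -324799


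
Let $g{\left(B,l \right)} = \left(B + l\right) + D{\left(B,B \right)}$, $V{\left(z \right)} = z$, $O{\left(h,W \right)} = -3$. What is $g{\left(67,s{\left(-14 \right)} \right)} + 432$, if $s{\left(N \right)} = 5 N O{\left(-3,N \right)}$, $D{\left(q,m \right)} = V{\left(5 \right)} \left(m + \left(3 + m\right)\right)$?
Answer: $1394$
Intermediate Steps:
$D{\left(q,m \right)} = 15 + 10 m$ ($D{\left(q,m \right)} = 5 \left(m + \left(3 + m\right)\right) = 5 \left(3 + 2 m\right) = 15 + 10 m$)
$s{\left(N \right)} = - 15 N$ ($s{\left(N \right)} = 5 N \left(-3\right) = - 15 N$)
$g{\left(B,l \right)} = 15 + l + 11 B$ ($g{\left(B,l \right)} = \left(B + l\right) + \left(15 + 10 B\right) = 15 + l + 11 B$)
$g{\left(67,s{\left(-14 \right)} \right)} + 432 = \left(15 - -210 + 11 \cdot 67\right) + 432 = \left(15 + 210 + 737\right) + 432 = 962 + 432 = 1394$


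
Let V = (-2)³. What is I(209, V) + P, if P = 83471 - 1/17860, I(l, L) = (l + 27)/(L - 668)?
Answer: 251942804231/3018340 ≈ 83471.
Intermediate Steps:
V = -8
I(l, L) = (27 + l)/(-668 + L)
P = 1490792059/17860 (P = 83471 - 1*1/17860 = 83471 - 1/17860 = 1490792059/17860 ≈ 83471.)
I(209, V) + P = (27 + 209)/(-668 - 8) + 1490792059/17860 = 236/(-676) + 1490792059/17860 = -1/676*236 + 1490792059/17860 = -59/169 + 1490792059/17860 = 251942804231/3018340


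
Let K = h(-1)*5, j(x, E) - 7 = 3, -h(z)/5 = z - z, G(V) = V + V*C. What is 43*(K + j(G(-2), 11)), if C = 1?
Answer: 430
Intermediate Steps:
G(V) = 2*V (G(V) = V + V*1 = V + V = 2*V)
h(z) = 0 (h(z) = -5*(z - z) = -5*0 = 0)
j(x, E) = 10 (j(x, E) = 7 + 3 = 10)
K = 0 (K = 0*5 = 0)
43*(K + j(G(-2), 11)) = 43*(0 + 10) = 43*10 = 430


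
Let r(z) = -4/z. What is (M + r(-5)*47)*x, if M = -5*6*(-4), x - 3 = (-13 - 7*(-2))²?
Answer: 3152/5 ≈ 630.40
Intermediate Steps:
x = 4 (x = 3 + (-13 - 7*(-2))² = 3 + (-13 + 14)² = 3 + 1² = 3 + 1 = 4)
M = 120 (M = -30*(-4) = 120)
(M + r(-5)*47)*x = (120 - 4/(-5)*47)*4 = (120 - 4*(-⅕)*47)*4 = (120 + (⅘)*47)*4 = (120 + 188/5)*4 = (788/5)*4 = 3152/5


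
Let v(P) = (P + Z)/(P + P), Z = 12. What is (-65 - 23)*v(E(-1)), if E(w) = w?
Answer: 484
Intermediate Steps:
v(P) = (12 + P)/(2*P) (v(P) = (P + 12)/(P + P) = (12 + P)/((2*P)) = (12 + P)*(1/(2*P)) = (12 + P)/(2*P))
(-65 - 23)*v(E(-1)) = (-65 - 23)*((1/2)*(12 - 1)/(-1)) = -44*(-1)*11 = -88*(-11/2) = 484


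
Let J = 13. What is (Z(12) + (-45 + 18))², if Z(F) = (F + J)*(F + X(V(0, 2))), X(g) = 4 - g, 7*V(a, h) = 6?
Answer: 6056521/49 ≈ 1.2360e+5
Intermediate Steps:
V(a, h) = 6/7 (V(a, h) = (⅐)*6 = 6/7)
Z(F) = (13 + F)*(22/7 + F) (Z(F) = (F + 13)*(F + (4 - 1*6/7)) = (13 + F)*(F + (4 - 6/7)) = (13 + F)*(F + 22/7) = (13 + F)*(22/7 + F))
(Z(12) + (-45 + 18))² = ((286/7 + 12² + (113/7)*12) + (-45 + 18))² = ((286/7 + 144 + 1356/7) - 27)² = (2650/7 - 27)² = (2461/7)² = 6056521/49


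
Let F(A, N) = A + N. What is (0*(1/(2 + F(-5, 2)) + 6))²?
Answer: 0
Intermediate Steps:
(0*(1/(2 + F(-5, 2)) + 6))² = (0*(1/(2 + (-5 + 2)) + 6))² = (0*(1/(2 - 3) + 6))² = (0*(1/(-1) + 6))² = (0*(-1 + 6))² = (0*5)² = 0² = 0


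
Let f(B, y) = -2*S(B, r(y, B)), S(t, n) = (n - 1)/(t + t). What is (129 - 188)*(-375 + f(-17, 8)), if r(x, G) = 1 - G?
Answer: 22066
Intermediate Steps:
S(t, n) = (-1 + n)/(2*t) (S(t, n) = (-1 + n)/((2*t)) = (-1 + n)*(1/(2*t)) = (-1 + n)/(2*t))
f(B, y) = 1 (f(B, y) = -(-1 + (1 - B))/B = -(-B)/B = -2*(-1/2) = 1)
(129 - 188)*(-375 + f(-17, 8)) = (129 - 188)*(-375 + 1) = -59*(-374) = 22066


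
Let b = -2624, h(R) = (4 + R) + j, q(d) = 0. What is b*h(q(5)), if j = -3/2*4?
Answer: 5248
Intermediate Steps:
j = -6 (j = -3*1/2*4 = -3/2*4 = -6)
h(R) = -2 + R (h(R) = (4 + R) - 6 = -2 + R)
b*h(q(5)) = -2624*(-2 + 0) = -2624*(-2) = 5248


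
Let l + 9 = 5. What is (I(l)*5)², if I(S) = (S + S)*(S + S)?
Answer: 102400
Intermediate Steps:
l = -4 (l = -9 + 5 = -4)
I(S) = 4*S² (I(S) = (2*S)*(2*S) = 4*S²)
(I(l)*5)² = ((4*(-4)²)*5)² = ((4*16)*5)² = (64*5)² = 320² = 102400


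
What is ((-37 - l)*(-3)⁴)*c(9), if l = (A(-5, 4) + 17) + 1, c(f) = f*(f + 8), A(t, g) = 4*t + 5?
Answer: -495720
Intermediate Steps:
A(t, g) = 5 + 4*t
c(f) = f*(8 + f)
l = 3 (l = ((5 + 4*(-5)) + 17) + 1 = ((5 - 20) + 17) + 1 = (-15 + 17) + 1 = 2 + 1 = 3)
((-37 - l)*(-3)⁴)*c(9) = ((-37 - 1*3)*(-3)⁴)*(9*(8 + 9)) = ((-37 - 3)*81)*(9*17) = -40*81*153 = -3240*153 = -495720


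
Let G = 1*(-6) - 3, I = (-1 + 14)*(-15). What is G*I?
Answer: 1755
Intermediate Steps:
I = -195 (I = 13*(-15) = -195)
G = -9 (G = -6 - 3 = -9)
G*I = -9*(-195) = 1755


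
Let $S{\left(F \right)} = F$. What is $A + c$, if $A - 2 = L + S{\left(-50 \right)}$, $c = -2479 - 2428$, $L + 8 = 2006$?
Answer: $-2957$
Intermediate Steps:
$L = 1998$ ($L = -8 + 2006 = 1998$)
$c = -4907$ ($c = -2479 - 2428 = -4907$)
$A = 1950$ ($A = 2 + \left(1998 - 50\right) = 2 + 1948 = 1950$)
$A + c = 1950 - 4907 = -2957$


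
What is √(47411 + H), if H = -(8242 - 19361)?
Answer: √58530 ≈ 241.93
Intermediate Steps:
H = 11119 (H = -1*(-11119) = 11119)
√(47411 + H) = √(47411 + 11119) = √58530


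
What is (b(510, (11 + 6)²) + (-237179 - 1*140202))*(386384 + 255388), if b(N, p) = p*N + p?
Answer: -147416311944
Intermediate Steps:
b(N, p) = p + N*p (b(N, p) = N*p + p = p + N*p)
(b(510, (11 + 6)²) + (-237179 - 1*140202))*(386384 + 255388) = ((11 + 6)²*(1 + 510) + (-237179 - 1*140202))*(386384 + 255388) = (17²*511 + (-237179 - 140202))*641772 = (289*511 - 377381)*641772 = (147679 - 377381)*641772 = -229702*641772 = -147416311944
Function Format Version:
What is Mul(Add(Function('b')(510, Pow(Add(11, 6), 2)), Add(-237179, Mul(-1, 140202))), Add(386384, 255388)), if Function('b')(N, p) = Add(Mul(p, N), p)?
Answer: -147416311944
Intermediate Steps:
Function('b')(N, p) = Add(p, Mul(N, p)) (Function('b')(N, p) = Add(Mul(N, p), p) = Add(p, Mul(N, p)))
Mul(Add(Function('b')(510, Pow(Add(11, 6), 2)), Add(-237179, Mul(-1, 140202))), Add(386384, 255388)) = Mul(Add(Mul(Pow(Add(11, 6), 2), Add(1, 510)), Add(-237179, Mul(-1, 140202))), Add(386384, 255388)) = Mul(Add(Mul(Pow(17, 2), 511), Add(-237179, -140202)), 641772) = Mul(Add(Mul(289, 511), -377381), 641772) = Mul(Add(147679, -377381), 641772) = Mul(-229702, 641772) = -147416311944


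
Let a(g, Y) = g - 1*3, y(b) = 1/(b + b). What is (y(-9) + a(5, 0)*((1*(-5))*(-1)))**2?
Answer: 32041/324 ≈ 98.892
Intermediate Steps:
y(b) = 1/(2*b)
a(g, Y) = -3 + g (a(g, Y) = g - 3 = -3 + g)
(y(-9) + a(5, 0)*((1*(-5))*(-1)))**2 = ((1/2)/(-9) + (-3 + 5)*((1*(-5))*(-1)))**2 = ((1/2)*(-1/9) + 2*(-5*(-1)))**2 = (-1/18 + 2*5)**2 = (-1/18 + 10)**2 = (179/18)**2 = 32041/324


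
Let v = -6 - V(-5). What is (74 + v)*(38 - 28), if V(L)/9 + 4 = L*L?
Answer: -1210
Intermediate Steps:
V(L) = -36 + 9*L**2 (V(L) = -36 + 9*(L*L) = -36 + 9*L**2)
v = -195 (v = -6 - (-36 + 9*(-5)**2) = -6 - (-36 + 9*25) = -6 - (-36 + 225) = -6 - 1*189 = -6 - 189 = -195)
(74 + v)*(38 - 28) = (74 - 195)*(38 - 28) = -121*10 = -1210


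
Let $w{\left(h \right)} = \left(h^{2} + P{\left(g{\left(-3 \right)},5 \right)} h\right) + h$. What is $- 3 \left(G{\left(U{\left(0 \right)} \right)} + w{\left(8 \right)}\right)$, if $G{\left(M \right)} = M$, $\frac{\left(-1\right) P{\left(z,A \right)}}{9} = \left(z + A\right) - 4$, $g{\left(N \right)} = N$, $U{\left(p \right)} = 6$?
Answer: $-666$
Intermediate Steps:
$P{\left(z,A \right)} = 36 - 9 A - 9 z$ ($P{\left(z,A \right)} = - 9 \left(\left(z + A\right) - 4\right) = - 9 \left(\left(A + z\right) - 4\right) = - 9 \left(-4 + A + z\right) = 36 - 9 A - 9 z$)
$w{\left(h \right)} = h^{2} + 19 h$ ($w{\left(h \right)} = \left(h^{2} + \left(36 - 45 - -27\right) h\right) + h = \left(h^{2} + \left(36 - 45 + 27\right) h\right) + h = \left(h^{2} + 18 h\right) + h = h^{2} + 19 h$)
$- 3 \left(G{\left(U{\left(0 \right)} \right)} + w{\left(8 \right)}\right) = - 3 \left(6 + 8 \left(19 + 8\right)\right) = - 3 \left(6 + 8 \cdot 27\right) = - 3 \left(6 + 216\right) = \left(-3\right) 222 = -666$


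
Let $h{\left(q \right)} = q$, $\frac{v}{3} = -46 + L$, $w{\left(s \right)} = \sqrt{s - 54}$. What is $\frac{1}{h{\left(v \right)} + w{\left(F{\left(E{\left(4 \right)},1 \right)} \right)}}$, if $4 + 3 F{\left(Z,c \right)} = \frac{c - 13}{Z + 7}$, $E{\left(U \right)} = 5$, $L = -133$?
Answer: $- \frac{1611}{865274} - \frac{i \sqrt{501}}{865274} \approx -0.0018618 - 2.5868 \cdot 10^{-5} i$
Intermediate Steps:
$F{\left(Z,c \right)} = - \frac{4}{3} + \frac{-13 + c}{3 \left(7 + Z\right)}$ ($F{\left(Z,c \right)} = - \frac{4}{3} + \frac{\left(c - 13\right) \frac{1}{Z + 7}}{3} = - \frac{4}{3} + \frac{\left(-13 + c\right) \frac{1}{7 + Z}}{3} = - \frac{4}{3} + \frac{\frac{1}{7 + Z} \left(-13 + c\right)}{3} = - \frac{4}{3} + \frac{-13 + c}{3 \left(7 + Z\right)}$)
$w{\left(s \right)} = \sqrt{-54 + s}$
$v = -537$ ($v = 3 \left(-46 - 133\right) = 3 \left(-179\right) = -537$)
$\frac{1}{h{\left(v \right)} + w{\left(F{\left(E{\left(4 \right)},1 \right)} \right)}} = \frac{1}{-537 + \sqrt{-54 + \frac{-41 + 1 - 20}{3 \left(7 + 5\right)}}} = \frac{1}{-537 + \sqrt{-54 + \frac{-41 + 1 - 20}{3 \cdot 12}}} = \frac{1}{-537 + \sqrt{-54 + \frac{1}{3} \cdot \frac{1}{12} \left(-60\right)}} = \frac{1}{-537 + \sqrt{-54 - \frac{5}{3}}} = \frac{1}{-537 + \sqrt{- \frac{167}{3}}} = \frac{1}{-537 + \frac{i \sqrt{501}}{3}}$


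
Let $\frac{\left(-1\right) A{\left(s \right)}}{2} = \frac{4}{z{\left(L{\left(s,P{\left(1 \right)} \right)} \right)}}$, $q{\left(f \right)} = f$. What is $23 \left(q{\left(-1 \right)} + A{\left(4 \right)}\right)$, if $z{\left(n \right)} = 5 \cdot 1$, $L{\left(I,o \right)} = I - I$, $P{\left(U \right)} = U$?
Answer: $- \frac{299}{5} \approx -59.8$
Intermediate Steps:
$L{\left(I,o \right)} = 0$
$z{\left(n \right)} = 5$
$A{\left(s \right)} = - \frac{8}{5}$ ($A{\left(s \right)} = - 2 \cdot \frac{4}{5} = - 2 \cdot 4 \cdot \frac{1}{5} = \left(-2\right) \frac{4}{5} = - \frac{8}{5}$)
$23 \left(q{\left(-1 \right)} + A{\left(4 \right)}\right) = 23 \left(-1 - \frac{8}{5}\right) = 23 \left(- \frac{13}{5}\right) = - \frac{299}{5}$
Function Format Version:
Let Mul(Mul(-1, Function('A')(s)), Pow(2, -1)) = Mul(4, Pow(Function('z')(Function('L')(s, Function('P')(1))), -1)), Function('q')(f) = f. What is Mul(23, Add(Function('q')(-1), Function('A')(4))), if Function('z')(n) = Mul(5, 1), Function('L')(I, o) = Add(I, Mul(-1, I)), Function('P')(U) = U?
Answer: Rational(-299, 5) ≈ -59.800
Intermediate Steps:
Function('L')(I, o) = 0
Function('z')(n) = 5
Function('A')(s) = Rational(-8, 5) (Function('A')(s) = Mul(-2, Mul(4, Pow(5, -1))) = Mul(-2, Mul(4, Rational(1, 5))) = Mul(-2, Rational(4, 5)) = Rational(-8, 5))
Mul(23, Add(Function('q')(-1), Function('A')(4))) = Mul(23, Add(-1, Rational(-8, 5))) = Mul(23, Rational(-13, 5)) = Rational(-299, 5)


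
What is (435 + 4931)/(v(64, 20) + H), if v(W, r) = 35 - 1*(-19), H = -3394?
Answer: -2683/1670 ≈ -1.6066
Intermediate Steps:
v(W, r) = 54 (v(W, r) = 35 + 19 = 54)
(435 + 4931)/(v(64, 20) + H) = (435 + 4931)/(54 - 3394) = 5366/(-3340) = 5366*(-1/3340) = -2683/1670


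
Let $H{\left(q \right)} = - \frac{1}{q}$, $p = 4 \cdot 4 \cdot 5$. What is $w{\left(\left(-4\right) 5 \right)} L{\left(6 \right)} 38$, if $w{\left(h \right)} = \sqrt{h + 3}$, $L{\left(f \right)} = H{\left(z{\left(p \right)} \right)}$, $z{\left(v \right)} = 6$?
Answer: $- \frac{19 i \sqrt{17}}{3} \approx - 26.113 i$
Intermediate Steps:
$p = 80$ ($p = 16 \cdot 5 = 80$)
$L{\left(f \right)} = - \frac{1}{6}$
$w{\left(h \right)} = \sqrt{3 + h}$
$w{\left(\left(-4\right) 5 \right)} L{\left(6 \right)} 38 = \sqrt{3 - 20} \left(- \frac{1}{6}\right) 38 = \sqrt{-17} \left(- \frac{1}{6}\right) 38 = i \sqrt{17} \left(- \frac{1}{6}\right) 38 = - \frac{i \sqrt{17}}{6} \cdot 38 = - \frac{19 i \sqrt{17}}{3}$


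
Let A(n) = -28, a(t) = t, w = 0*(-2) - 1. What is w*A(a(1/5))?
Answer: 28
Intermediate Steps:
w = -1 (w = 0 - 1 = -1)
w*A(a(1/5)) = -1*(-28) = 28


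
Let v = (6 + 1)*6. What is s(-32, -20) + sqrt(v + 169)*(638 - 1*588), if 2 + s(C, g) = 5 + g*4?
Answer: -77 + 50*sqrt(211) ≈ 649.29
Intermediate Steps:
v = 42 (v = 7*6 = 42)
s(C, g) = 3 + 4*g (s(C, g) = -2 + (5 + g*4) = -2 + (5 + 4*g) = 3 + 4*g)
s(-32, -20) + sqrt(v + 169)*(638 - 1*588) = (3 + 4*(-20)) + sqrt(42 + 169)*(638 - 1*588) = (3 - 80) + sqrt(211)*(638 - 588) = -77 + sqrt(211)*50 = -77 + 50*sqrt(211)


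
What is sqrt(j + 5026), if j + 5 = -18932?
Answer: I*sqrt(13911) ≈ 117.94*I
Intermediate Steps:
j = -18937 (j = -5 - 18932 = -18937)
sqrt(j + 5026) = sqrt(-18937 + 5026) = sqrt(-13911) = I*sqrt(13911)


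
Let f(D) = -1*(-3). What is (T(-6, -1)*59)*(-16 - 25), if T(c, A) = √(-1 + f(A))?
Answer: -2419*√2 ≈ -3421.0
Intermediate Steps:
f(D) = 3
T(c, A) = √2 (T(c, A) = √(-1 + 3) = √2)
(T(-6, -1)*59)*(-16 - 25) = (√2*59)*(-16 - 25) = (59*√2)*(-41) = -2419*√2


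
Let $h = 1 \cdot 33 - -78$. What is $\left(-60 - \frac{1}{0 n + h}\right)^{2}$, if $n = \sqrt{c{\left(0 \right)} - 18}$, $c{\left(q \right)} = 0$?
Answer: $\frac{44368921}{12321} \approx 3601.1$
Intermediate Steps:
$n = 3 i \sqrt{2}$ ($n = \sqrt{0 - 18} = \sqrt{-18} = 3 i \sqrt{2} \approx 4.2426 i$)
$h = 111$ ($h = 33 + 78 = 111$)
$\left(-60 - \frac{1}{0 n + h}\right)^{2} = \left(-60 - \frac{1}{0 \cdot 3 i \sqrt{2} + 111}\right)^{2} = \left(-60 - \frac{1}{0 + 111}\right)^{2} = \left(-60 - \frac{1}{111}\right)^{2} = \left(- \frac{6661}{111}\right)^{2} = \frac{44368921}{12321}$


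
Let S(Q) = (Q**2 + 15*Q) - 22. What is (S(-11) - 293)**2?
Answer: 128881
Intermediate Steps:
S(Q) = -22 + Q**2 + 15*Q
(S(-11) - 293)**2 = ((-22 + (-11)**2 + 15*(-11)) - 293)**2 = ((-22 + 121 - 165) - 293)**2 = (-66 - 293)**2 = (-359)**2 = 128881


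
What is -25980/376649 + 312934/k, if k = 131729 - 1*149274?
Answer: -118322097266/6608306705 ≈ -17.905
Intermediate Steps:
k = -17545 (k = 131729 - 149274 = -17545)
-25980/376649 + 312934/k = -25980/376649 + 312934/(-17545) = -25980*1/376649 + 312934*(-1/17545) = -25980/376649 - 312934/17545 = -118322097266/6608306705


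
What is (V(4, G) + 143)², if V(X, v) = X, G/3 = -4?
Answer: 21609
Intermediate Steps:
G = -12 (G = 3*(-4) = -12)
(V(4, G) + 143)² = (4 + 143)² = 147² = 21609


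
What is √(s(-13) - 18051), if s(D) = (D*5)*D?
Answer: I*√17206 ≈ 131.17*I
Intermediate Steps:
s(D) = 5*D² (s(D) = (5*D)*D = 5*D²)
√(s(-13) - 18051) = √(5*(-13)² - 18051) = √(5*169 - 18051) = √(845 - 18051) = √(-17206) = I*√17206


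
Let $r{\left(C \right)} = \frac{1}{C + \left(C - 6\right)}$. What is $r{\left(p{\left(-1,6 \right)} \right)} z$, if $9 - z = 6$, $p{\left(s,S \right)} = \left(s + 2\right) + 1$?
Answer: $- \frac{3}{2} \approx -1.5$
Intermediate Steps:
$p{\left(s,S \right)} = 3 + s$ ($p{\left(s,S \right)} = \left(2 + s\right) + 1 = 3 + s$)
$z = 3$ ($z = 9 - 6 = 3$)
$r{\left(C \right)} = \frac{1}{-6 + 2 C}$ ($r{\left(C \right)} = \frac{1}{C + \left(-6 + C\right)} = \frac{1}{-6 + 2 C}$)
$r{\left(p{\left(-1,6 \right)} \right)} z = \frac{1}{2 \left(-3 + \left(3 - 1\right)\right)} 3 = \frac{1}{2 \left(-3 + 2\right)} 3 = \frac{1}{2 \left(-1\right)} 3 = \frac{1}{2} \left(-1\right) 3 = \left(- \frac{1}{2}\right) 3 = - \frac{3}{2}$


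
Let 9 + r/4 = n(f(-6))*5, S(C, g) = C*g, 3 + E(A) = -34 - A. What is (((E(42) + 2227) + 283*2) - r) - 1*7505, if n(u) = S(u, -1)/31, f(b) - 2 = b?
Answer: -147485/31 ≈ -4757.6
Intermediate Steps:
f(b) = 2 + b
E(A) = -37 - A (E(A) = -3 + (-34 - A) = -37 - A)
n(u) = -u/31 (n(u) = (u*(-1))/31 = -u*(1/31) = -u/31)
r = -1036/31 (r = -36 + 4*(-(2 - 6)/31*5) = -36 + 4*(-1/31*(-4)*5) = -36 + 4*((4/31)*5) = -36 + 4*(20/31) = -36 + 80/31 = -1036/31 ≈ -33.419)
(((E(42) + 2227) + 283*2) - r) - 1*7505 = ((((-37 - 1*42) + 2227) + 283*2) - 1*(-1036/31)) - 1*7505 = ((((-37 - 42) + 2227) + 566) + 1036/31) - 7505 = (((-79 + 2227) + 566) + 1036/31) - 7505 = ((2148 + 566) + 1036/31) - 7505 = (2714 + 1036/31) - 7505 = 85170/31 - 7505 = -147485/31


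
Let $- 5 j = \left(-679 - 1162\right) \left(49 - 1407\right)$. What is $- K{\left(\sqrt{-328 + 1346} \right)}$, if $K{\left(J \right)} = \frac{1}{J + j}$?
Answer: $\frac{6250195}{3125194990317} + \frac{25 \sqrt{1018}}{6250389980634} \approx 2.0001 \cdot 10^{-6}$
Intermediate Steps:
$j = - \frac{2500078}{5}$ ($j = - \frac{\left(-679 - 1162\right) \left(49 - 1407\right)}{5} = - \frac{\left(-1841\right) \left(-1358\right)}{5} = \left(- \frac{1}{5}\right) 2500078 = - \frac{2500078}{5} \approx -5.0002 \cdot 10^{5}$)
$K{\left(J \right)} = \frac{1}{- \frac{2500078}{5} + J}$ ($K{\left(J \right)} = \frac{1}{J - \frac{2500078}{5}} = \frac{1}{- \frac{2500078}{5} + J}$)
$- K{\left(\sqrt{-328 + 1346} \right)} = - \frac{5}{-2500078 + 5 \sqrt{-328 + 1346}} = - \frac{5}{-2500078 + 5 \sqrt{1018}}$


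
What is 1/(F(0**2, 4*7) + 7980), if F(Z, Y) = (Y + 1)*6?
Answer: 1/8154 ≈ 0.00012264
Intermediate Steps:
F(Z, Y) = 6 + 6*Y (F(Z, Y) = (1 + Y)*6 = 6 + 6*Y)
1/(F(0**2, 4*7) + 7980) = 1/((6 + 6*(4*7)) + 7980) = 1/((6 + 6*28) + 7980) = 1/((6 + 168) + 7980) = 1/(174 + 7980) = 1/8154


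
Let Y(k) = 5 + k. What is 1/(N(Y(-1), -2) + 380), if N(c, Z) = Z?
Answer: 1/378 ≈ 0.0026455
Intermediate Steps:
1/(N(Y(-1), -2) + 380) = 1/(-2 + 380) = 1/378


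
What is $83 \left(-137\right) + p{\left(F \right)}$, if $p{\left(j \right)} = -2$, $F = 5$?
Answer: $-11373$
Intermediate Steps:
$83 \left(-137\right) + p{\left(F \right)} = 83 \left(-137\right) - 2 = -11371 - 2 = -11373$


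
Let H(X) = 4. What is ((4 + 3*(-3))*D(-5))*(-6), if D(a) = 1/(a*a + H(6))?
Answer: 30/29 ≈ 1.0345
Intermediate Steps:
D(a) = 1/(4 + a²) (D(a) = 1/(a*a + 4) = 1/(a² + 4) = 1/(4 + a²))
((4 + 3*(-3))*D(-5))*(-6) = ((4 + 3*(-3))/(4 + (-5)²))*(-6) = ((4 - 9)/(4 + 25))*(-6) = -5/29*(-6) = 30/29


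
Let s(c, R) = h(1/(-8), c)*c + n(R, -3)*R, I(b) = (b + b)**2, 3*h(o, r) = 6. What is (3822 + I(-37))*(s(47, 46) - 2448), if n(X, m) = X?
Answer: -2212924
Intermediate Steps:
h(o, r) = 2 (h(o, r) = (1/3)*6 = 2)
I(b) = 4*b**2 (I(b) = (2*b)**2 = 4*b**2)
s(c, R) = R**2 + 2*c (s(c, R) = 2*c + R*R = 2*c + R**2 = R**2 + 2*c)
(3822 + I(-37))*(s(47, 46) - 2448) = (3822 + 4*(-37)**2)*((46**2 + 2*47) - 2448) = (3822 + 4*1369)*((2116 + 94) - 2448) = (3822 + 5476)*(2210 - 2448) = 9298*(-238) = -2212924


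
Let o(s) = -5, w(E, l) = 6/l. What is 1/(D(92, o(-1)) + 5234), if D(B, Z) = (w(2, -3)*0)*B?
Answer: 1/5234 ≈ 0.00019106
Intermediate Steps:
D(B, Z) = 0 (D(B, Z) = ((6/(-3))*0)*B = ((6*(-1/3))*0)*B = (-2*0)*B = 0*B = 0)
1/(D(92, o(-1)) + 5234) = 1/(0 + 5234) = 1/5234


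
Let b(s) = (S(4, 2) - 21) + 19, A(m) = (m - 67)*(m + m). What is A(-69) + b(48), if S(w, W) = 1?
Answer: 18767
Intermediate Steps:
A(m) = 2*m*(-67 + m) (A(m) = (-67 + m)*(2*m) = 2*m*(-67 + m))
b(s) = -1 (b(s) = (1 - 21) + 19 = -20 + 19 = -1)
A(-69) + b(48) = 2*(-69)*(-67 - 69) - 1 = 2*(-69)*(-136) - 1 = 18768 - 1 = 18767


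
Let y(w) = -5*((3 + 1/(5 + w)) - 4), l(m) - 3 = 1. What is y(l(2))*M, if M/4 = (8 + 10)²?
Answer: 5760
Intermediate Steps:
l(m) = 4 (l(m) = 3 + 1 = 4)
M = 1296 (M = 4*(8 + 10)² = 4*18² = 4*324 = 1296)
y(w) = 5 - 5/(5 + w) (y(w) = -5*(-1 + 1/(5 + w)) = 5 - 5/(5 + w))
y(l(2))*M = (5*(4 + 4)/(5 + 4))*1296 = (5*8/9)*1296 = (5*(⅑)*8)*1296 = (40/9)*1296 = 5760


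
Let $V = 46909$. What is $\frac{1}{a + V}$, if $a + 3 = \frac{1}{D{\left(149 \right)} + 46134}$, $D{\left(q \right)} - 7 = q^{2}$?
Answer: $\frac{68342}{3205649853} \approx 2.1319 \cdot 10^{-5}$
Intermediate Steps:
$D{\left(q \right)} = 7 + q^{2}$
$a = - \frac{205025}{68342}$ ($a = -3 + \frac{1}{\left(7 + 149^{2}\right) + 46134} = -3 + \frac{1}{\left(7 + 22201\right) + 46134} = -3 + \frac{1}{22208 + 46134} = -3 + \frac{1}{68342} = - \frac{205025}{68342} \approx -3.0$)
$\frac{1}{a + V} = \frac{1}{- \frac{205025}{68342} + 46909} = \frac{1}{\frac{3205649853}{68342}} = \frac{68342}{3205649853}$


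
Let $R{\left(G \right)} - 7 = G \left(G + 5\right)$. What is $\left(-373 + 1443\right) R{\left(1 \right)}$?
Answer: $13910$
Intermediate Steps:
$R{\left(G \right)} = 7 + G \left(5 + G\right)$ ($R{\left(G \right)} = 7 + G \left(G + 5\right) = 7 + G \left(5 + G\right)$)
$\left(-373 + 1443\right) R{\left(1 \right)} = \left(-373 + 1443\right) \left(7 + 1^{2} + 5 \cdot 1\right) = 1070 \left(7 + 1 + 5\right) = 1070 \cdot 13 = 13910$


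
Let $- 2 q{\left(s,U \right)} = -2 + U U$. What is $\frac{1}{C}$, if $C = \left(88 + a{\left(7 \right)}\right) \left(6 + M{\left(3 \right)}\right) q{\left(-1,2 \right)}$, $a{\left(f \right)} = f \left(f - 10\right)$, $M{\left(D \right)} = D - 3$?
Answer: $- \frac{1}{402} \approx -0.0024876$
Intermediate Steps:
$M{\left(D \right)} = -3 + D$
$q{\left(s,U \right)} = 1 - \frac{U^{2}}{2}$ ($q{\left(s,U \right)} = - \frac{-2 + U U}{2} = - \frac{-2 + U^{2}}{2} = 1 - \frac{U^{2}}{2}$)
$a{\left(f \right)} = f \left(-10 + f\right)$
$C = -402$ ($C = \left(88 + 7 \left(-10 + 7\right)\right) \left(6 + \left(-3 + 3\right)\right) \left(1 - \frac{2^{2}}{2}\right) = \left(88 + 7 \left(-3\right)\right) \left(6 + 0\right) \left(1 - 2\right) = \left(88 - 21\right) 6 \left(1 - 2\right) = 67 \cdot 6 \left(-1\right) = 67 \left(-6\right) = -402$)
$\frac{1}{C} = \frac{1}{-402} = - \frac{1}{402}$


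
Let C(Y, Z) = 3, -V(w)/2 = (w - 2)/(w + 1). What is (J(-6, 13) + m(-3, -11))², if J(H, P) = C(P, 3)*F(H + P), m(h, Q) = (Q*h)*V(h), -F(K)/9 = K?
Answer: 125316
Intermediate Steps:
V(w) = -2*(-2 + w)/(1 + w) (V(w) = -2*(w - 2)/(w + 1) = -2*(-2 + w)/(1 + w))
F(K) = -9*K
m(h, Q) = 2*Q*h*(2 - h)/(1 + h) (m(h, Q) = (Q*h)*(2*(2 - h)/(1 + h)) = 2*Q*h*(2 - h)/(1 + h))
J(H, P) = -27*H - 27*P (J(H, P) = 3*(-9*(H + P)) = 3*(-9*H - 9*P) = -27*H - 27*P)
(J(-6, 13) + m(-3, -11))² = ((-27*(-6) - 27*13) + 2*(-11)*(-3)*(2 - 1*(-3))/(1 - 3))² = ((162 - 351) + 2*(-11)*(-3)*(2 + 3)/(-2))² = (-189 + 2*(-11)*(-3)*(-½)*5)² = (-189 - 165)² = (-354)² = 125316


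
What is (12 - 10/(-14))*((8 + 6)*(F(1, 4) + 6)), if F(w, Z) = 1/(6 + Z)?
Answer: 5429/5 ≈ 1085.8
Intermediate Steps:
(12 - 10/(-14))*((8 + 6)*(F(1, 4) + 6)) = (12 - 10/(-14))*((8 + 6)*(1/(6 + 4) + 6)) = (12 - 10*(-1/14))*(14*(1/10 + 6)) = (12 + 5/7)*(14*(1/10 + 6)) = 89*(14*(61/10))/7 = (89/7)*(427/5) = 5429/5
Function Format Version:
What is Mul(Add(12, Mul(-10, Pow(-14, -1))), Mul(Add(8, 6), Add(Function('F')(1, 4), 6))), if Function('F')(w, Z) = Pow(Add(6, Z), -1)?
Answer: Rational(5429, 5) ≈ 1085.8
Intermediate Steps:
Mul(Add(12, Mul(-10, Pow(-14, -1))), Mul(Add(8, 6), Add(Function('F')(1, 4), 6))) = Mul(Add(12, Mul(-10, Pow(-14, -1))), Mul(Add(8, 6), Add(Pow(Add(6, 4), -1), 6))) = Mul(Add(12, Mul(-10, Rational(-1, 14))), Mul(14, Add(Pow(10, -1), 6))) = Mul(Add(12, Rational(5, 7)), Mul(14, Add(Rational(1, 10), 6))) = Mul(Rational(89, 7), Mul(14, Rational(61, 10))) = Mul(Rational(89, 7), Rational(427, 5)) = Rational(5429, 5)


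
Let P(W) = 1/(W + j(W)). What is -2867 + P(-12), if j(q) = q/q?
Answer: -31538/11 ≈ -2867.1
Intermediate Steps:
j(q) = 1
P(W) = 1/(1 + W) (P(W) = 1/(W + 1) = 1/(1 + W))
-2867 + P(-12) = -2867 + 1/(1 - 12) = -2867 + 1/(-11) = -2867 - 1/11 = -31538/11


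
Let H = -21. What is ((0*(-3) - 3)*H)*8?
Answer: 504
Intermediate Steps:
((0*(-3) - 3)*H)*8 = ((0*(-3) - 3)*(-21))*8 = ((0 - 3)*(-21))*8 = -3*(-21)*8 = 63*8 = 504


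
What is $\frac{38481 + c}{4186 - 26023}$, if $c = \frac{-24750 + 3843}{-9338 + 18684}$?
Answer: $- \frac{119874173}{68029534} \approx -1.7621$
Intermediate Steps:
$c = - \frac{20907}{9346} \approx -2.237$
$\frac{38481 + c}{4186 - 26023} = \frac{38481 - \frac{20907}{9346}}{4186 - 26023} = \frac{359622519}{9346 \left(-21837\right)} = \frac{359622519}{9346} \left(- \frac{1}{21837}\right) = - \frac{119874173}{68029534}$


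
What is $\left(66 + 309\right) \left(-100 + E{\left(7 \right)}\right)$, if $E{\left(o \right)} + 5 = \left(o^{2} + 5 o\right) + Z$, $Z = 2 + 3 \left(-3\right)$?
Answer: $-10500$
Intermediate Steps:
$Z = -7$ ($Z = 2 - 9 = -7$)
$E{\left(o \right)} = -12 + o^{2} + 5 o$ ($E{\left(o \right)} = -5 - \left(7 - o^{2} - 5 o\right) = -5 + \left(-7 + o^{2} + 5 o\right) = -12 + o^{2} + 5 o$)
$\left(66 + 309\right) \left(-100 + E{\left(7 \right)}\right) = \left(66 + 309\right) \left(-100 + \left(-12 + 7^{2} + 5 \cdot 7\right)\right) = 375 \left(-100 + \left(-12 + 49 + 35\right)\right) = 375 \left(-100 + 72\right) = 375 \left(-28\right) = -10500$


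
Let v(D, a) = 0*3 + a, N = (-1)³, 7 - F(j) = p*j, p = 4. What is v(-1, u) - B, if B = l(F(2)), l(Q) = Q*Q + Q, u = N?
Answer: -1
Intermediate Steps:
F(j) = 7 - 4*j
N = -1
u = -1
l(Q) = Q + Q² (l(Q) = Q² + Q = Q + Q²)
B = 0 (B = (7 - 4*2)*(1 + (7 - 4*2)) = (7 - 8)*(1 + (7 - 8)) = -(1 - 1) = -1*0 = 0)
v(D, a) = a (v(D, a) = 0 + a = a)
v(-1, u) - B = -1 - 1*0 = -1 + 0 = -1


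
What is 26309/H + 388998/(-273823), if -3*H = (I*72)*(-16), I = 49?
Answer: -115377061/5152253568 ≈ -0.022394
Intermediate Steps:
H = 18816 (H = -49*72*(-16)/3 = -1176*(-16) = -⅓*(-56448) = 18816)
26309/H + 388998/(-273823) = 26309/18816 + 388998/(-273823) = 26309*(1/18816) + 388998*(-1/273823) = 26309/18816 - 388998/273823 = -115377061/5152253568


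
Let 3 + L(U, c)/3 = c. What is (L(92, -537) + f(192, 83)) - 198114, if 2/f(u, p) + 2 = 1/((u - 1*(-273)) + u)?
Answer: -262252056/1313 ≈ -1.9974e+5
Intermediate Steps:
f(u, p) = 2/(-2 + 1/(273 + 2*u)) (f(u, p) = 2/(-2 + 1/((u - 1*(-273)) + u)) = 2/(-2 + 1/((u + 273) + u)) = 2/(-2 + 1/((273 + u) + u)) = 2/(-2 + 1/(273 + 2*u)))
L(U, c) = -9 + 3*c
(L(92, -537) + f(192, 83)) - 198114 = ((-9 + 3*(-537)) + 2*(-273 - 2*192)/(545 + 4*192)) - 198114 = ((-9 - 1611) + 2*(-273 - 384)/(545 + 768)) - 198114 = (-1620 + 2*(-657)/1313) - 198114 = (-1620 + 2*(1/1313)*(-657)) - 198114 = (-1620 - 1314/1313) - 198114 = -2128374/1313 - 198114 = -262252056/1313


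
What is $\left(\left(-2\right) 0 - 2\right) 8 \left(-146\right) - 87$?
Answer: $2249$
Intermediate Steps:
$\left(\left(-2\right) 0 - 2\right) 8 \left(-146\right) - 87 = \left(0 - 2\right) 8 \left(-146\right) - 87 = \left(-2\right) 8 \left(-146\right) - 87 = \left(-16\right) \left(-146\right) - 87 = 2336 - 87 = 2249$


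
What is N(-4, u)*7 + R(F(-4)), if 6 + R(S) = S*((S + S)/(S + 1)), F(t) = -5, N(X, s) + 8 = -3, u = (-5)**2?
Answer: -191/2 ≈ -95.500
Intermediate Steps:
u = 25
N(X, s) = -11 (N(X, s) = -8 - 3 = -11)
R(S) = -6 + 2*S**2/(1 + S) (R(S) = -6 + S*((S + S)/(S + 1)) = -6 + S*((2*S)/(1 + S)) = -6 + S*(2*S/(1 + S)) = -6 + 2*S**2/(1 + S))
N(-4, u)*7 + R(F(-4)) = -11*7 + 2*(-3 + (-5)**2 - 3*(-5))/(1 - 5) = -77 + 2*(-3 + 25 + 15)/(-4) = -77 + 2*(-1/4)*37 = -77 - 37/2 = -191/2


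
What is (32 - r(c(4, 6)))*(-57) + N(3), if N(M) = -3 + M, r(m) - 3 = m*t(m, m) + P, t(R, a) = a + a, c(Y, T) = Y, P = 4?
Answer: 399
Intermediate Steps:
t(R, a) = 2*a
r(m) = 7 + 2*m² (r(m) = 3 + (m*(2*m) + 4) = 3 + (2*m² + 4) = 3 + (4 + 2*m²) = 7 + 2*m²)
(32 - r(c(4, 6)))*(-57) + N(3) = (32 - (7 + 2*4²))*(-57) + (-3 + 3) = (32 - (7 + 2*16))*(-57) + 0 = (32 - (7 + 32))*(-57) + 0 = (32 - 1*39)*(-57) + 0 = (32 - 39)*(-57) + 0 = -7*(-57) + 0 = 399 + 0 = 399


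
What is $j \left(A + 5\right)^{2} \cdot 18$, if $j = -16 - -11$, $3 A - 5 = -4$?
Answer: $-2560$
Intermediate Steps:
$A = \frac{1}{3}$ ($A = \frac{5}{3} + \frac{1}{3} \left(-4\right) = \frac{5}{3} - \frac{4}{3} = \frac{1}{3} \approx 0.33333$)
$j = -5$ ($j = -16 + 11 = -5$)
$j \left(A + 5\right)^{2} \cdot 18 = - 5 \left(\frac{1}{3} + 5\right)^{2} \cdot 18 = - 5 \left(\frac{16}{3}\right)^{2} \cdot 18 = \left(-5\right) \frac{256}{9} \cdot 18 = \left(- \frac{1280}{9}\right) 18 = -2560$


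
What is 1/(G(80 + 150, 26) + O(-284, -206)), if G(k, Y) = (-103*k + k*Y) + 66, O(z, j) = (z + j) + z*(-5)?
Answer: -1/16714 ≈ -5.9830e-5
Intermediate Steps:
O(z, j) = j - 4*z (O(z, j) = (j + z) - 5*z = j - 4*z)
G(k, Y) = 66 - 103*k + Y*k (G(k, Y) = (-103*k + Y*k) + 66 = 66 - 103*k + Y*k)
1/(G(80 + 150, 26) + O(-284, -206)) = 1/((66 - 103*(80 + 150) + 26*(80 + 150)) + (-206 - 4*(-284))) = 1/((66 - 103*230 + 26*230) + (-206 + 1136)) = 1/((66 - 23690 + 5980) + 930) = 1/(-17644 + 930) = 1/(-16714) = -1/16714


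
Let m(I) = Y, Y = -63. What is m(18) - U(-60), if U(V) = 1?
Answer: -64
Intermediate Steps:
m(I) = -63
m(18) - U(-60) = -63 - 1*1 = -63 - 1 = -64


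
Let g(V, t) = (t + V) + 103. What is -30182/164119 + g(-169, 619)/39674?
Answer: -1106682861/6511257206 ≈ -0.16996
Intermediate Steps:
g(V, t) = 103 + V + t (g(V, t) = (V + t) + 103 = 103 + V + t)
-30182/164119 + g(-169, 619)/39674 = -30182/164119 + (103 - 169 + 619)/39674 = -30182*1/164119 + 553*(1/39674) = -30182/164119 + 553/39674 = -1106682861/6511257206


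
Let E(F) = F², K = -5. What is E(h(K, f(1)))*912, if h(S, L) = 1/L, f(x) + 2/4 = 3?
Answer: 3648/25 ≈ 145.92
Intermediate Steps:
f(x) = 5/2 (f(x) = -½ + 3 = 5/2)
E(h(K, f(1)))*912 = (1/(5/2))²*912 = (⅖)²*912 = (4/25)*912 = 3648/25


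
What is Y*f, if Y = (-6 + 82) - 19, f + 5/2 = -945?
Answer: -108015/2 ≈ -54008.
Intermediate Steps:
f = -1895/2 (f = -5/2 - 945 = -1895/2 ≈ -947.50)
Y = 57 (Y = 76 - 19 = 57)
Y*f = 57*(-1895/2) = -108015/2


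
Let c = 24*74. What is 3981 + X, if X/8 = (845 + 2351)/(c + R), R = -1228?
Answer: 551789/137 ≈ 4027.7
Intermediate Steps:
c = 1776
X = 6392/137 (X = 8*((845 + 2351)/(1776 - 1228)) = 8*(3196/548) = 8*(3196*(1/548)) = 8*(799/137) = 6392/137 ≈ 46.657)
3981 + X = 3981 + 6392/137 = 551789/137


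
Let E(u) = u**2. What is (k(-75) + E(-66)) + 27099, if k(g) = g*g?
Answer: 37080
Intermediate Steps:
k(g) = g**2
(k(-75) + E(-66)) + 27099 = ((-75)**2 + (-66)**2) + 27099 = (5625 + 4356) + 27099 = 9981 + 27099 = 37080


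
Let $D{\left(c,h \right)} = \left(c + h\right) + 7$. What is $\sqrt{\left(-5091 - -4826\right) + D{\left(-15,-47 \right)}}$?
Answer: $8 i \sqrt{5} \approx 17.889 i$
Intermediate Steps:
$D{\left(c,h \right)} = 7 + c + h$
$\sqrt{\left(-5091 - -4826\right) + D{\left(-15,-47 \right)}} = \sqrt{\left(-5091 - -4826\right) - 55} = \sqrt{\left(-5091 + 4826\right) - 55} = \sqrt{-265 - 55} = \sqrt{-320} = 8 i \sqrt{5}$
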